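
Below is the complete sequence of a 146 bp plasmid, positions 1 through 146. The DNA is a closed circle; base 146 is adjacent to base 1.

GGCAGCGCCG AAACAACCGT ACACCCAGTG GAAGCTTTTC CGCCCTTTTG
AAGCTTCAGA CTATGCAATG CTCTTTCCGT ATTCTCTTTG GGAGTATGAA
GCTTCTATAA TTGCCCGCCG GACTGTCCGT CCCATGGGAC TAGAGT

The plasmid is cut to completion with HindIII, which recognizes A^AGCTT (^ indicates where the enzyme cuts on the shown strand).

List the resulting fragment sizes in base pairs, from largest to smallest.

HindIII sites (AAGCTT) start at positions 32, 51, 99.
HindIII cuts after the first base of each site, so after positions 32, 51, 99.
Circular molecule, 3 cuts → 3 fragments:
  33–51 → 19 bp
  52–99 → 48 bp
  100–146 then 1–32 → 47 + 32 = 79 bp
Sorted largest to smallest: 79, 48, 19 bp.

79, 48, 19 bp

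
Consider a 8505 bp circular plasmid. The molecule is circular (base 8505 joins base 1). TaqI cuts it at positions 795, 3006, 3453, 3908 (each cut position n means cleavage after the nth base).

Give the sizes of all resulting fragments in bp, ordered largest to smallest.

Circular molecule, 4 cuts → 4 fragments:
  3006 − 795 = 2211 bp
  3453 − 3006 = 447 bp
  3908 − 3453 = 455 bp
  wrap: 8505 − 3908 + 795 = 5392 bp
Sorted largest to smallest: 5392, 2211, 455, 447 bp.

5392, 2211, 455, 447 bp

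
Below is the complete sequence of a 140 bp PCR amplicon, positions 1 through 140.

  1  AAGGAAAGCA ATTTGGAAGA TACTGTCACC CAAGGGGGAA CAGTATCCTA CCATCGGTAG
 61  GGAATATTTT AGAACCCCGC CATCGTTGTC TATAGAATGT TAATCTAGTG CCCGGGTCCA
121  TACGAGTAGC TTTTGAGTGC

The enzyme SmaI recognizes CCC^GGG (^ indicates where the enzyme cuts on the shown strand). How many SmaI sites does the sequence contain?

CCCGGG occurs starting at position 111.
SmaI cuts at 1 site.

1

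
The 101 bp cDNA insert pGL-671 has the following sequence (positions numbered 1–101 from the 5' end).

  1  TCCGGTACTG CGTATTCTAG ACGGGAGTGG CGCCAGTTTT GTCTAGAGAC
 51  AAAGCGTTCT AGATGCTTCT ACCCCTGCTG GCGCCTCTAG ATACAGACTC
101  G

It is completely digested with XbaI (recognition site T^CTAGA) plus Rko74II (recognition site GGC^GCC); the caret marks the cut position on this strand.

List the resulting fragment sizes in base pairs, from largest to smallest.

24, 16, 16, 15, 15, 11, 4 bp

XbaI sites (TCTAGA) start at positions 16, 42, 58, 86.
XbaI cuts after the first base of each site, so after positions 16, 42, 58, 86.
Rko74II sites (GGCGCC) start at positions 29, 80.
Rko74II cuts after base 3 of each site, so after positions 31, 82.
Combined cut positions: 16, 31, 42, 58, 82, 86.
Linear molecule, 6 cuts → 7 fragments:
  1–16 → 16 bp
  17–31 → 15 bp
  32–42 → 11 bp
  43–58 → 16 bp
  59–82 → 24 bp
  83–86 → 4 bp
  87–101 → 15 bp
Sorted largest to smallest: 24, 16, 16, 15, 15, 11, 4 bp.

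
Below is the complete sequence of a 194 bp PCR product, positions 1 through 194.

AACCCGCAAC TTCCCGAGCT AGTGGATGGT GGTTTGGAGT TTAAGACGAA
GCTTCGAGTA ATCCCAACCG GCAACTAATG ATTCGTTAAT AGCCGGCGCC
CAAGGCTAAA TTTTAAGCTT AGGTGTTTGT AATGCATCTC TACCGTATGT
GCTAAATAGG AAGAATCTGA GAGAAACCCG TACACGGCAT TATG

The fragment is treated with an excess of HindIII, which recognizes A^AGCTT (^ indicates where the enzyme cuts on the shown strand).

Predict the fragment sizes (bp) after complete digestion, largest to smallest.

HindIII sites (AAGCTT) start at positions 49, 115.
HindIII cuts after the first base of each site, so after positions 49, 115.
Linear molecule, 2 cuts → 3 fragments:
  1–49 → 49 bp
  50–115 → 66 bp
  116–194 → 79 bp
Sorted largest to smallest: 79, 66, 49 bp.

79, 66, 49 bp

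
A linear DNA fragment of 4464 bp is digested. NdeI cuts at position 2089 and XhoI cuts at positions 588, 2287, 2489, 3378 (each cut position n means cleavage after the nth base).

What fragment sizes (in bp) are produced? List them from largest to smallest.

Combined cut positions (sorted): 588, 2089, 2287, 2489, 3378.
Linear molecule, 5 cuts → 6 fragments:
  588 − 0 = 588 bp
  2089 − 588 = 1501 bp
  2287 − 2089 = 198 bp
  2489 − 2287 = 202 bp
  3378 − 2489 = 889 bp
  4464 − 3378 = 1086 bp
Sorted largest to smallest: 1501, 1086, 889, 588, 202, 198 bp.

1501, 1086, 889, 588, 202, 198 bp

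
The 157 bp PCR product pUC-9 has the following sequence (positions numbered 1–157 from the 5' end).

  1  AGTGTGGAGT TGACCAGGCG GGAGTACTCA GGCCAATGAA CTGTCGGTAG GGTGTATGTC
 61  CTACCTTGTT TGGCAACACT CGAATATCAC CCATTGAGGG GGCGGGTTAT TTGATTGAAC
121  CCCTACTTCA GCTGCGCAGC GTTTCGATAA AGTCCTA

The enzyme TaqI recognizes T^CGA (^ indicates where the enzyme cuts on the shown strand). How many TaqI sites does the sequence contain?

TCGA occurs starting at positions 80, 144.
TaqI cuts at 2 sites.

2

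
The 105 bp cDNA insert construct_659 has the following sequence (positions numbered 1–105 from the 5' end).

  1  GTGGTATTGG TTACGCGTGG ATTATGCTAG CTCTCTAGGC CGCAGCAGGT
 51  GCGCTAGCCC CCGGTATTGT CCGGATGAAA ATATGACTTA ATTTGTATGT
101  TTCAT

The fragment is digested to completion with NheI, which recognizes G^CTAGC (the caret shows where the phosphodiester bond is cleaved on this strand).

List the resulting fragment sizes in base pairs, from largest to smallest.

52, 27, 26 bp

NheI sites (GCTAGC) start at positions 26, 53.
NheI cuts after the first base of each site, so after positions 26, 53.
Linear molecule, 2 cuts → 3 fragments:
  1–26 → 26 bp
  27–53 → 27 bp
  54–105 → 52 bp
Sorted largest to smallest: 52, 27, 26 bp.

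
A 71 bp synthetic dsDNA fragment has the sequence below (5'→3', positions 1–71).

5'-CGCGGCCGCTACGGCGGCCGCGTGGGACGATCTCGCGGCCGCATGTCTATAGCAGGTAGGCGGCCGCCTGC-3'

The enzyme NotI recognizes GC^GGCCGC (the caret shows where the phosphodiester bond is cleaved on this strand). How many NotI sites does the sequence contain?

4

GCGGCCGC occurs starting at positions 2, 14, 35, 60.
NotI cuts at 4 sites.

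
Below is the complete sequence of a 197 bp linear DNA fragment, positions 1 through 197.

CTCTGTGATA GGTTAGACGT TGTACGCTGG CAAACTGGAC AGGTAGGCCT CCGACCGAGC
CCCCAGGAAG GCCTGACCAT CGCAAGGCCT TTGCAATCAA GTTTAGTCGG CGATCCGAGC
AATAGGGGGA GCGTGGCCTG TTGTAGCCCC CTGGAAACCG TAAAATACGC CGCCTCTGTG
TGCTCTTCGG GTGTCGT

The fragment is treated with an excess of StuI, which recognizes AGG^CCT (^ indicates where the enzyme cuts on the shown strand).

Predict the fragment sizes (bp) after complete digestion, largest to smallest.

StuI sites (AGGCCT) start at positions 45, 69, 85.
StuI cuts after base 3 of each site, so after positions 47, 71, 87.
Linear molecule, 3 cuts → 4 fragments:
  1–47 → 47 bp
  48–71 → 24 bp
  72–87 → 16 bp
  88–197 → 110 bp
Sorted largest to smallest: 110, 47, 24, 16 bp.

110, 47, 24, 16 bp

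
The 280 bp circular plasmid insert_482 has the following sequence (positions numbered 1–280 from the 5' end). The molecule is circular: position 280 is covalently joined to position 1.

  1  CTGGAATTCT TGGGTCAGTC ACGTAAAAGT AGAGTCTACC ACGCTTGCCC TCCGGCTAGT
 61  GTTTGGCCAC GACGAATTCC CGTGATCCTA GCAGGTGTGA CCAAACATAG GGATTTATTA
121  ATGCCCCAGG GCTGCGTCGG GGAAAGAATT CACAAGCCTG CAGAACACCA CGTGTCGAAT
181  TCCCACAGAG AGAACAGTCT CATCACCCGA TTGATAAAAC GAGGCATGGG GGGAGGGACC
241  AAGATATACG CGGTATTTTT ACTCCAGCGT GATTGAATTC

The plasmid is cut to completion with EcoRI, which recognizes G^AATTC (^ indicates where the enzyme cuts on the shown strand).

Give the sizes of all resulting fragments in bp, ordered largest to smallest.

98, 72, 70, 31, 9 bp

EcoRI sites (GAATTC) start at positions 4, 74, 146, 177, 275.
EcoRI cuts after the first base of each site, so after positions 4, 74, 146, 177, 275.
Circular molecule, 5 cuts → 5 fragments:
  5–74 → 70 bp
  75–146 → 72 bp
  147–177 → 31 bp
  178–275 → 98 bp
  276–280 then 1–4 → 5 + 4 = 9 bp
Sorted largest to smallest: 98, 72, 70, 31, 9 bp.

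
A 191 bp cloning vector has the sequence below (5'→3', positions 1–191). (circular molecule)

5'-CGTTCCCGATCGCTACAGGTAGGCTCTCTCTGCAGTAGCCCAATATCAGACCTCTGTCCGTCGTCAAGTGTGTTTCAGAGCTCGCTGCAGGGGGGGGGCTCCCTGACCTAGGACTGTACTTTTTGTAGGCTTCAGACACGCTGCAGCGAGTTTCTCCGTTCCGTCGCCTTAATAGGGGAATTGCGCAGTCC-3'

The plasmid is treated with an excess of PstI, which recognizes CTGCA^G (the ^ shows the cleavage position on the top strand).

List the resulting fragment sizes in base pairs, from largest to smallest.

PstI sites (CTGCAG) start at positions 30, 85, 141.
PstI cuts after base 5 of each site (before the last base), so after positions 34, 89, 145.
Circular molecule, 3 cuts → 3 fragments:
  35–89 → 55 bp
  90–145 → 56 bp
  146–191 then 1–34 → 46 + 34 = 80 bp
Sorted largest to smallest: 80, 56, 55 bp.

80, 56, 55 bp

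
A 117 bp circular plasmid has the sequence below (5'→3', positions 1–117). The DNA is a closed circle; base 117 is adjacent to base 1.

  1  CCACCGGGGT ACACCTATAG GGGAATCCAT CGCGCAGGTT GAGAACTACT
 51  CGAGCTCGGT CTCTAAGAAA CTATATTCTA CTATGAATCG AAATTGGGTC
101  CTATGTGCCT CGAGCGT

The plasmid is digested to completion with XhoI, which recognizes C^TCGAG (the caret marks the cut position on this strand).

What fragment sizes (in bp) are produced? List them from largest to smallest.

60, 57 bp

XhoI sites (CTCGAG) start at positions 49, 109.
XhoI cuts after the first base of each site, so after positions 49, 109.
Circular molecule, 2 cuts → 2 fragments:
  50–109 → 60 bp
  110–117 then 1–49 → 8 + 49 = 57 bp
Sorted largest to smallest: 60, 57 bp.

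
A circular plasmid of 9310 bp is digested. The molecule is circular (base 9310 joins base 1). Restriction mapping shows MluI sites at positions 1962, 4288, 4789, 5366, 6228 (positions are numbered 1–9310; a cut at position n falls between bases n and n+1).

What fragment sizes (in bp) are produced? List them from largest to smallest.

5044, 2326, 862, 577, 501 bp

Circular molecule, 5 cuts → 5 fragments:
  4288 − 1962 = 2326 bp
  4789 − 4288 = 501 bp
  5366 − 4789 = 577 bp
  6228 − 5366 = 862 bp
  wrap: 9310 − 6228 + 1962 = 5044 bp
Sorted largest to smallest: 5044, 2326, 862, 577, 501 bp.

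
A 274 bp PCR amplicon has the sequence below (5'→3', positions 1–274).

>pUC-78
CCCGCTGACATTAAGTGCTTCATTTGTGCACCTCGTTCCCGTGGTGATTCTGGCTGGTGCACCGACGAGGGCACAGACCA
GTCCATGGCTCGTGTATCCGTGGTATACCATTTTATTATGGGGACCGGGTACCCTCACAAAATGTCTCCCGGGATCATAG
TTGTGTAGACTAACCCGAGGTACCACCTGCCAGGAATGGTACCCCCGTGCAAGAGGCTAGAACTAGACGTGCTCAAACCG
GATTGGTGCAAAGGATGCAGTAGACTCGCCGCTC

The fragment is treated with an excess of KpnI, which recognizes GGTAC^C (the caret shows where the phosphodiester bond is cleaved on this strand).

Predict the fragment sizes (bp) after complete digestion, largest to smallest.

KpnI sites (GGTACC) start at positions 128, 179, 198.
KpnI cuts after base 5 of each site (before the last base), so after positions 132, 183, 202.
Linear molecule, 3 cuts → 4 fragments:
  1–132 → 132 bp
  133–183 → 51 bp
  184–202 → 19 bp
  203–274 → 72 bp
Sorted largest to smallest: 132, 72, 51, 19 bp.

132, 72, 51, 19 bp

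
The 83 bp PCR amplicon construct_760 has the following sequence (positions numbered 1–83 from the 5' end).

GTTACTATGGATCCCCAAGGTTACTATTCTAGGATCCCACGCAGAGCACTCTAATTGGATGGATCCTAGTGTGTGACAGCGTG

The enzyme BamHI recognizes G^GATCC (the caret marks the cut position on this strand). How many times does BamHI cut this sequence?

3

GGATCC occurs starting at positions 9, 32, 61.
BamHI cuts at 3 sites.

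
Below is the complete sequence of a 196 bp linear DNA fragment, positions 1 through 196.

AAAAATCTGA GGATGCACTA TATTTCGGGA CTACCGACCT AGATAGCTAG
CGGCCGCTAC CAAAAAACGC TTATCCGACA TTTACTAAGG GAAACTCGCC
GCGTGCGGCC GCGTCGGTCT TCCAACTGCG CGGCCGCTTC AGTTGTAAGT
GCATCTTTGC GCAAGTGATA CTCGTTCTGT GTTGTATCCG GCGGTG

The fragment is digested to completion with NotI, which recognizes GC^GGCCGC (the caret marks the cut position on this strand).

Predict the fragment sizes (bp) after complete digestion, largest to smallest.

65, 55, 51, 25 bp

NotI sites (GCGGCCGC) start at positions 50, 105, 130.
NotI cuts after base 2 of each site, so after positions 51, 106, 131.
Linear molecule, 3 cuts → 4 fragments:
  1–51 → 51 bp
  52–106 → 55 bp
  107–131 → 25 bp
  132–196 → 65 bp
Sorted largest to smallest: 65, 55, 51, 25 bp.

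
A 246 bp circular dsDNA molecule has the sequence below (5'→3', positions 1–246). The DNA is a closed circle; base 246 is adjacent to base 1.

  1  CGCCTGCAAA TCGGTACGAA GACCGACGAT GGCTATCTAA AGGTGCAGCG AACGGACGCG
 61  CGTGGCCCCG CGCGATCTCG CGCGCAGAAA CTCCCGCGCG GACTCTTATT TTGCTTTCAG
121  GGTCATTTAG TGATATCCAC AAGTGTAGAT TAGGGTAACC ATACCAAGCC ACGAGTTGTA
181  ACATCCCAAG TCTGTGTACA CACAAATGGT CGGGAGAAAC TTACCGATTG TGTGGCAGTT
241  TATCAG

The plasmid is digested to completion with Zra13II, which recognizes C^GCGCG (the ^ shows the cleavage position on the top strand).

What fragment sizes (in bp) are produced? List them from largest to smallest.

Zra13II sites (CGCGCG) start at positions 57, 69, 79, 95.
Zra13II cuts after the first base of each site, so after positions 57, 69, 79, 95.
Circular molecule, 4 cuts → 4 fragments:
  58–69 → 12 bp
  70–79 → 10 bp
  80–95 → 16 bp
  96–246 then 1–57 → 151 + 57 = 208 bp
Sorted largest to smallest: 208, 16, 12, 10 bp.

208, 16, 12, 10 bp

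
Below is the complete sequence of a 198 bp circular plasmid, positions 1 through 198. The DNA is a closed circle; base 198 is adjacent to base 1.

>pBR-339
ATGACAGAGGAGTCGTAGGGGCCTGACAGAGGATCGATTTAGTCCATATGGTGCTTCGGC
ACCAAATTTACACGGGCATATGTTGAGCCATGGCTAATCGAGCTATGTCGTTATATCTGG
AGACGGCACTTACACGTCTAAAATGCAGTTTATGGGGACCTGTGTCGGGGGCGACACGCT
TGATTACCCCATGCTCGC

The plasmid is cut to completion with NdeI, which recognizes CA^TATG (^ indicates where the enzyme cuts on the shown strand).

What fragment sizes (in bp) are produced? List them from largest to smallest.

NdeI sites (CATATG) start at positions 45, 77.
NdeI cuts after base 2 of each site, so after positions 46, 78.
Circular molecule, 2 cuts → 2 fragments:
  47–78 → 32 bp
  79–198 then 1–46 → 120 + 46 = 166 bp
Sorted largest to smallest: 166, 32 bp.

166, 32 bp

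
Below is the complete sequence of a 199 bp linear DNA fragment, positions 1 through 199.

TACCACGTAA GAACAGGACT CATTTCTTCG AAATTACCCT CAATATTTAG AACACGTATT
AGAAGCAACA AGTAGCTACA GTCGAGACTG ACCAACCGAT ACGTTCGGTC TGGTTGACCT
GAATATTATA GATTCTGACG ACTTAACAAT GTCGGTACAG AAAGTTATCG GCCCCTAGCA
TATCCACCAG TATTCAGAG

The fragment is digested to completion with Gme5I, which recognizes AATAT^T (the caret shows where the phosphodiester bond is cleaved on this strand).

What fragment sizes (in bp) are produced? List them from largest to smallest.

80, 73, 46 bp

Gme5I sites (AATATT) start at positions 42, 122.
Gme5I cuts after base 5 of each site (before the last base), so after positions 46, 126.
Linear molecule, 2 cuts → 3 fragments:
  1–46 → 46 bp
  47–126 → 80 bp
  127–199 → 73 bp
Sorted largest to smallest: 80, 73, 46 bp.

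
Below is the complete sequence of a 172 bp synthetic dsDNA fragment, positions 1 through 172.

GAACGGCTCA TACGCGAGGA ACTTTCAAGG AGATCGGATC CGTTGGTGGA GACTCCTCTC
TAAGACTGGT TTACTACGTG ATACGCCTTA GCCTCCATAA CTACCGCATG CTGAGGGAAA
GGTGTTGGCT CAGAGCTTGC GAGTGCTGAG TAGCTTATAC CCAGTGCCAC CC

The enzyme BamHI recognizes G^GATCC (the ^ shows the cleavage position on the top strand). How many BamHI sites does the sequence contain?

GGATCC occurs starting at position 36.
BamHI cuts at 1 site.

1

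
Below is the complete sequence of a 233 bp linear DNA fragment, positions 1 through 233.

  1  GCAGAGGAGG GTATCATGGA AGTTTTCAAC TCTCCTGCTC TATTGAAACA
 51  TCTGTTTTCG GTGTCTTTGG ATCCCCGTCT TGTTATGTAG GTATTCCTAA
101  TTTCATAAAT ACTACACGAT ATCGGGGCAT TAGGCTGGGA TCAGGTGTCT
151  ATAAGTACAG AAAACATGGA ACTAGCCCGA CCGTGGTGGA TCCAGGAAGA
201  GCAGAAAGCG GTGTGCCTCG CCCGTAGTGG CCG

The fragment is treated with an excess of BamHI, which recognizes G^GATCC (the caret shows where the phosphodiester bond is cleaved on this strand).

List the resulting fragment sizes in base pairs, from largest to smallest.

119, 69, 45 bp

BamHI sites (GGATCC) start at positions 69, 188.
BamHI cuts after the first base of each site, so after positions 69, 188.
Linear molecule, 2 cuts → 3 fragments:
  1–69 → 69 bp
  70–188 → 119 bp
  189–233 → 45 bp
Sorted largest to smallest: 119, 69, 45 bp.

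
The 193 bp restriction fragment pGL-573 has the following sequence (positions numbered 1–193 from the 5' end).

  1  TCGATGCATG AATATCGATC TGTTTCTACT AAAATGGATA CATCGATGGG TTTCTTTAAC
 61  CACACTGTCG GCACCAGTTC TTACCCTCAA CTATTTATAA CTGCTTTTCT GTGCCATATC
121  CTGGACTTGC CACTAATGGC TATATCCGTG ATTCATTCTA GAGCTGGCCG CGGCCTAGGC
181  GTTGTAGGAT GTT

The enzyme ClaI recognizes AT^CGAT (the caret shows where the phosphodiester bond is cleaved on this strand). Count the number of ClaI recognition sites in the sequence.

2

ATCGAT occurs starting at positions 14, 42.
ClaI cuts at 2 sites.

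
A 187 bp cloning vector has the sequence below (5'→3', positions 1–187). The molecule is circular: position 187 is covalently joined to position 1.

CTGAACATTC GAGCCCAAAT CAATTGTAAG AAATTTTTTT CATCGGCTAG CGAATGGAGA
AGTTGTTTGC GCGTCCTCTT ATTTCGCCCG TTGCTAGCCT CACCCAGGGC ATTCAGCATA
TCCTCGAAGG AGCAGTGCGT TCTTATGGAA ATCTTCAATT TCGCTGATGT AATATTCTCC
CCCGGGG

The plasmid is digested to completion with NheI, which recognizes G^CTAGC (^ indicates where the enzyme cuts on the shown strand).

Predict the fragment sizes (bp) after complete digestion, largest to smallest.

140, 47 bp

NheI sites (GCTAGC) start at positions 46, 93.
NheI cuts after the first base of each site, so after positions 46, 93.
Circular molecule, 2 cuts → 2 fragments:
  47–93 → 47 bp
  94–187 then 1–46 → 94 + 46 = 140 bp
Sorted largest to smallest: 140, 47 bp.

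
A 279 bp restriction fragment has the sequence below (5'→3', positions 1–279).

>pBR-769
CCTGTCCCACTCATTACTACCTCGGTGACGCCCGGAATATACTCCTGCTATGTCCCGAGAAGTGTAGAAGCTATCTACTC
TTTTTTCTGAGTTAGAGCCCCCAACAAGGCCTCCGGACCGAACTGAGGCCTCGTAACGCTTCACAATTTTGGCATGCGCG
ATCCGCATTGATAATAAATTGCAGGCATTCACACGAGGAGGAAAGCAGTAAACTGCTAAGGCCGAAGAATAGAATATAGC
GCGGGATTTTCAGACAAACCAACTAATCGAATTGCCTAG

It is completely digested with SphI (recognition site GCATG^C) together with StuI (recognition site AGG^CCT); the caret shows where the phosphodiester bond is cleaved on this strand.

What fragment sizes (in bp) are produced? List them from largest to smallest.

123, 109, 28, 19 bp

The SphI site (GCATGC) starts at position 152.
SphI cuts after base 5 of each site (before the last base), so after position 156.
StuI sites (AGGCCT) start at positions 107, 126.
StuI cuts after base 3 of each site, so after positions 109, 128.
Combined cut positions: 109, 128, 156.
Linear molecule, 3 cuts → 4 fragments:
  1–109 → 109 bp
  110–128 → 19 bp
  129–156 → 28 bp
  157–279 → 123 bp
Sorted largest to smallest: 123, 109, 28, 19 bp.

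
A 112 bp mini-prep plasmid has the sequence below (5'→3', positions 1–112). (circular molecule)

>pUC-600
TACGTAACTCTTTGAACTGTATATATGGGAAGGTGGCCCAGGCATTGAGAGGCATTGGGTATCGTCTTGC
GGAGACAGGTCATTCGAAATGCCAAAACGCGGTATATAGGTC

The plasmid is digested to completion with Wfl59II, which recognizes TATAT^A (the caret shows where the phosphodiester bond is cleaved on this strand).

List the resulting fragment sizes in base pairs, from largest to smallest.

83, 29 bp

Wfl59II sites (TATATA) start at positions 20, 103.
Wfl59II cuts after base 5 of each site (before the last base), so after positions 24, 107.
Circular molecule, 2 cuts → 2 fragments:
  25–107 → 83 bp
  108–112 then 1–24 → 5 + 24 = 29 bp
Sorted largest to smallest: 83, 29 bp.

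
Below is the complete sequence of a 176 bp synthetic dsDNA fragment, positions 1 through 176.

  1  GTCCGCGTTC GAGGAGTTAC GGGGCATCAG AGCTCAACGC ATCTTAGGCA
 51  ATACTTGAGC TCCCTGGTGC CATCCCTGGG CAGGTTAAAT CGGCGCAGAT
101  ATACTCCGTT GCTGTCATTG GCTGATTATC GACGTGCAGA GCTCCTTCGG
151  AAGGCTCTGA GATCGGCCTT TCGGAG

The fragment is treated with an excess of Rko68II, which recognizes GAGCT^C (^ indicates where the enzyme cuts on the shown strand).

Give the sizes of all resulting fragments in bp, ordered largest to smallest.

82, 34, 33, 27 bp

Rko68II sites (GAGCTC) start at positions 30, 57, 139.
Rko68II cuts after base 5 of each site (before the last base), so after positions 34, 61, 143.
Linear molecule, 3 cuts → 4 fragments:
  1–34 → 34 bp
  35–61 → 27 bp
  62–143 → 82 bp
  144–176 → 33 bp
Sorted largest to smallest: 82, 34, 33, 27 bp.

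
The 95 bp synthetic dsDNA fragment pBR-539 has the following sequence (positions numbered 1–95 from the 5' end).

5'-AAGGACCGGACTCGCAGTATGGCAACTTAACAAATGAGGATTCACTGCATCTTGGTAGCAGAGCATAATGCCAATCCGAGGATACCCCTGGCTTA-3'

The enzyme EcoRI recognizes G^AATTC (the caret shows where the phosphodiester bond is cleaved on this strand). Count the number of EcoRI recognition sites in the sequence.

0

No occurrence of GAATTC is present in the sequence.
EcoRI does not cut: 0 sites.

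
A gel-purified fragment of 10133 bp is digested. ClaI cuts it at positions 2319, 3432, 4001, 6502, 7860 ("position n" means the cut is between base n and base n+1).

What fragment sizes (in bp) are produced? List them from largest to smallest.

2501, 2319, 2273, 1358, 1113, 569 bp

Linear molecule, 5 cuts → 6 fragments:
  2319 − 0 = 2319 bp
  3432 − 2319 = 1113 bp
  4001 − 3432 = 569 bp
  6502 − 4001 = 2501 bp
  7860 − 6502 = 1358 bp
  10133 − 7860 = 2273 bp
Sorted largest to smallest: 2501, 2319, 2273, 1358, 1113, 569 bp.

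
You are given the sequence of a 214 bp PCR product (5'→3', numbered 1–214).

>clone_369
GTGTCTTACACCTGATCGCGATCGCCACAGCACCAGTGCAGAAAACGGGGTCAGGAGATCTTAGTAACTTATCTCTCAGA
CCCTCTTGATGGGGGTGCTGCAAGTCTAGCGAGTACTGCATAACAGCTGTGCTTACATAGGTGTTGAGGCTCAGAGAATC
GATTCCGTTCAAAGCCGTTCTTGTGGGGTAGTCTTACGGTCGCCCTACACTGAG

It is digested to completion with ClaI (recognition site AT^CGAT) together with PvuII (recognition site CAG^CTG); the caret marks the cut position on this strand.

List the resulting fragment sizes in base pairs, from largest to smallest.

126, 55, 33 bp

The ClaI site (ATCGAT) starts at position 158.
ClaI cuts after base 2 of each site, so after position 159.
The PvuII site (CAGCTG) starts at position 124.
PvuII cuts after base 3 of each site, so after position 126.
Combined cut positions: 126, 159.
Linear molecule, 2 cuts → 3 fragments:
  1–126 → 126 bp
  127–159 → 33 bp
  160–214 → 55 bp
Sorted largest to smallest: 126, 55, 33 bp.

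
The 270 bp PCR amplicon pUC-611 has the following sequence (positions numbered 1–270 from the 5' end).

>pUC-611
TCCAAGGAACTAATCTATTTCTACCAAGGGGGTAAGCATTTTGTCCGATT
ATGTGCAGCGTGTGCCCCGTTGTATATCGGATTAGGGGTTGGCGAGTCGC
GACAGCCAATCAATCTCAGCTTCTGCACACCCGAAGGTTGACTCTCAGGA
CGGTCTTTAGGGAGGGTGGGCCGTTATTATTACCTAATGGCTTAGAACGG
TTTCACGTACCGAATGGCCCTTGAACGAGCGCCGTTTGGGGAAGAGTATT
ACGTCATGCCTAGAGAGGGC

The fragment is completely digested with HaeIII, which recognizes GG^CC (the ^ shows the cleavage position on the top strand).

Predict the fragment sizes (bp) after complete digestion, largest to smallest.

HaeIII sites (GGCC) start at positions 169, 216.
HaeIII cuts after base 2 of each site, so after positions 170, 217.
Linear molecule, 2 cuts → 3 fragments:
  1–170 → 170 bp
  171–217 → 47 bp
  218–270 → 53 bp
Sorted largest to smallest: 170, 53, 47 bp.

170, 53, 47 bp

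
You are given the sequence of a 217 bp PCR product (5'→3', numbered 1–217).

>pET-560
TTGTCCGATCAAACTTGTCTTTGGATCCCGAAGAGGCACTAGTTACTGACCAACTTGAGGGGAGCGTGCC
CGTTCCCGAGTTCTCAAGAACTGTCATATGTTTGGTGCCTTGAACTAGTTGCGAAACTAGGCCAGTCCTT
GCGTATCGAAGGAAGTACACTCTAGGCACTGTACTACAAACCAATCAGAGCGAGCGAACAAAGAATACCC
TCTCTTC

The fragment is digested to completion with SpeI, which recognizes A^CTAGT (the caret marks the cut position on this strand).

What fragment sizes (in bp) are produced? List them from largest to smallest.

103, 76, 38 bp

SpeI sites (ACTAGT) start at positions 38, 114.
SpeI cuts after the first base of each site, so after positions 38, 114.
Linear molecule, 2 cuts → 3 fragments:
  1–38 → 38 bp
  39–114 → 76 bp
  115–217 → 103 bp
Sorted largest to smallest: 103, 76, 38 bp.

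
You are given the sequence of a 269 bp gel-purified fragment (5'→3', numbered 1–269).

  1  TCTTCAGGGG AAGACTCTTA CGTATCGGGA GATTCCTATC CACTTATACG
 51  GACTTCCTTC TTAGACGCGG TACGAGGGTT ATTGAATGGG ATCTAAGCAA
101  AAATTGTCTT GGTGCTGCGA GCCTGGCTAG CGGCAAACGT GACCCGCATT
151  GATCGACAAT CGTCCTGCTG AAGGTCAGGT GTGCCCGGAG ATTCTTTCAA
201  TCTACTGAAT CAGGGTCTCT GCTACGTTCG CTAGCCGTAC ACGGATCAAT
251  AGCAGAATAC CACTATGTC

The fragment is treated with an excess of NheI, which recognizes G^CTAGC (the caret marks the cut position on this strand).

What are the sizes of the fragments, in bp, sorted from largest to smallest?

NheI sites (GCTAGC) start at positions 126, 230.
NheI cuts after the first base of each site, so after positions 126, 230.
Linear molecule, 2 cuts → 3 fragments:
  1–126 → 126 bp
  127–230 → 104 bp
  231–269 → 39 bp
Sorted largest to smallest: 126, 104, 39 bp.

126, 104, 39 bp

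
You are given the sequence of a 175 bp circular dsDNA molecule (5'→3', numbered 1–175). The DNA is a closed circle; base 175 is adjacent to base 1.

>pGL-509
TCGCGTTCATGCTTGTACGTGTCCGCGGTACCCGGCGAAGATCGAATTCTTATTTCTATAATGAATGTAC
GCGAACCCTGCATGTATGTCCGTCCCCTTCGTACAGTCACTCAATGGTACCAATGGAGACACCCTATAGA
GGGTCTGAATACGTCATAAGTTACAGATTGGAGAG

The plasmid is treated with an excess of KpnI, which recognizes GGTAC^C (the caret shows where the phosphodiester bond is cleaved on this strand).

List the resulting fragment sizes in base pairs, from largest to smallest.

89, 86 bp

KpnI sites (GGTACC) start at positions 27, 116.
KpnI cuts after base 5 of each site (before the last base), so after positions 31, 120.
Circular molecule, 2 cuts → 2 fragments:
  32–120 → 89 bp
  121–175 then 1–31 → 55 + 31 = 86 bp
Sorted largest to smallest: 89, 86 bp.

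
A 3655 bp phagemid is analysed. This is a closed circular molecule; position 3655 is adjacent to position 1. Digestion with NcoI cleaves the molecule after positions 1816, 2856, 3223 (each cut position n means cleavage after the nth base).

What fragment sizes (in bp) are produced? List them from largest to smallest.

2248, 1040, 367 bp

Circular molecule, 3 cuts → 3 fragments:
  2856 − 1816 = 1040 bp
  3223 − 2856 = 367 bp
  wrap: 3655 − 3223 + 1816 = 2248 bp
Sorted largest to smallest: 2248, 1040, 367 bp.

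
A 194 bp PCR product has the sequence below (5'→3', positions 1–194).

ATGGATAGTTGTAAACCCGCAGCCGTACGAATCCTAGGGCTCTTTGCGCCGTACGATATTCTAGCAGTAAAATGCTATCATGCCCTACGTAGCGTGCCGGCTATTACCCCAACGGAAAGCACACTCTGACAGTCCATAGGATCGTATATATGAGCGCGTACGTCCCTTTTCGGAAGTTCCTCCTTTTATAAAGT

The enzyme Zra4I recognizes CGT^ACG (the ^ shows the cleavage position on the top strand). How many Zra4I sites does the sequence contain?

CGTACG occurs starting at positions 24, 50, 157.
Zra4I cuts at 3 sites.

3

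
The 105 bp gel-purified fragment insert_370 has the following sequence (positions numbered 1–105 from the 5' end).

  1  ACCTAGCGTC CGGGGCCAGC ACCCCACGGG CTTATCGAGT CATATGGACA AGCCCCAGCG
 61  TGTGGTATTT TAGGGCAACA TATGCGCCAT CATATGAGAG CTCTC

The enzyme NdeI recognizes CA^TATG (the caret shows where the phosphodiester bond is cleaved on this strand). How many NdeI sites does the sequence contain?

3

CATATG occurs starting at positions 41, 79, 91.
NdeI cuts at 3 sites.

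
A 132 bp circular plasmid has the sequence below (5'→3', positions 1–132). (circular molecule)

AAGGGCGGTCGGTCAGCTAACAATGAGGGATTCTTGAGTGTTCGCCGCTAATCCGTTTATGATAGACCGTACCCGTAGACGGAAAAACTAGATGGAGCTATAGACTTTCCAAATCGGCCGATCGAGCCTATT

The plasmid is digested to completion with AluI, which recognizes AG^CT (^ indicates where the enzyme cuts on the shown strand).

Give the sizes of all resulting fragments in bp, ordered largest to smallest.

AluI sites (AGCT) start at positions 15, 96.
AluI cuts after base 2 of each site, so after positions 16, 97.
Circular molecule, 2 cuts → 2 fragments:
  17–97 → 81 bp
  98–132 then 1–16 → 35 + 16 = 51 bp
Sorted largest to smallest: 81, 51 bp.

81, 51 bp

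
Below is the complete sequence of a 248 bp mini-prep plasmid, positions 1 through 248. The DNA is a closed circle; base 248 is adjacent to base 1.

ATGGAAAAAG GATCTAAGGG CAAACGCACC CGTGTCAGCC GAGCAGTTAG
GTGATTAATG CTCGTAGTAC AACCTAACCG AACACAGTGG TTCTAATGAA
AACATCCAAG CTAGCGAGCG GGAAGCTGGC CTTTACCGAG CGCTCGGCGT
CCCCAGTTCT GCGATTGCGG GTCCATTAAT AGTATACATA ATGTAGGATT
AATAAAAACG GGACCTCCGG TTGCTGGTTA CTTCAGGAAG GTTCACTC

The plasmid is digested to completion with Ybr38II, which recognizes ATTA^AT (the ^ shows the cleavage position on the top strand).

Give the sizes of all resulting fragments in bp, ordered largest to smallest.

121, 104, 23 bp

Ybr38II sites (ATTAAT) start at positions 54, 175, 198.
Ybr38II cuts after base 4 of each site, so after positions 57, 178, 201.
Circular molecule, 3 cuts → 3 fragments:
  58–178 → 121 bp
  179–201 → 23 bp
  202–248 then 1–57 → 47 + 57 = 104 bp
Sorted largest to smallest: 121, 104, 23 bp.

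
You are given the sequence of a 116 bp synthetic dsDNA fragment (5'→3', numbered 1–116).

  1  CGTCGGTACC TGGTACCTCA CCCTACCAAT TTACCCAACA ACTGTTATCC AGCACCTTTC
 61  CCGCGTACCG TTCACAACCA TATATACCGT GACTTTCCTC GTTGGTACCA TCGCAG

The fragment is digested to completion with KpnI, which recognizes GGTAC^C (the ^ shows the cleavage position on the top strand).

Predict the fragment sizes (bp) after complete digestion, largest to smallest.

92, 9, 8, 7 bp

KpnI sites (GGTACC) start at positions 5, 12, 104.
KpnI cuts after base 5 of each site (before the last base), so after positions 9, 16, 108.
Linear molecule, 3 cuts → 4 fragments:
  1–9 → 9 bp
  10–16 → 7 bp
  17–108 → 92 bp
  109–116 → 8 bp
Sorted largest to smallest: 92, 9, 8, 7 bp.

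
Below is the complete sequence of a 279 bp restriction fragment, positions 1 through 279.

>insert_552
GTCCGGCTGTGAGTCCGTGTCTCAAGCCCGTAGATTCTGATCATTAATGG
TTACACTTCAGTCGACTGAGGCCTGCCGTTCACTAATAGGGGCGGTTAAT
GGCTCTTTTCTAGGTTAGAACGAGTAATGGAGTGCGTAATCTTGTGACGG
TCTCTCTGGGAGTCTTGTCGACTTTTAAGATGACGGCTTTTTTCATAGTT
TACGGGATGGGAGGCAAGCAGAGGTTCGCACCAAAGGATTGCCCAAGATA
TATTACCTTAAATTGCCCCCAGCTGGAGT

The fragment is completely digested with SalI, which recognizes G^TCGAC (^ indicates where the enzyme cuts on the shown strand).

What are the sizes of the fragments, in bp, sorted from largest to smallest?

SalI sites (GTCGAC) start at positions 61, 167.
SalI cuts after the first base of each site, so after positions 61, 167.
Linear molecule, 2 cuts → 3 fragments:
  1–61 → 61 bp
  62–167 → 106 bp
  168–279 → 112 bp
Sorted largest to smallest: 112, 106, 61 bp.

112, 106, 61 bp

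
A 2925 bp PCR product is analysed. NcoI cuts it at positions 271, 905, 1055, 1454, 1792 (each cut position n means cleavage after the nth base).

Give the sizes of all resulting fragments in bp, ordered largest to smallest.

Linear molecule, 5 cuts → 6 fragments:
  271 − 0 = 271 bp
  905 − 271 = 634 bp
  1055 − 905 = 150 bp
  1454 − 1055 = 399 bp
  1792 − 1454 = 338 bp
  2925 − 1792 = 1133 bp
Sorted largest to smallest: 1133, 634, 399, 338, 271, 150 bp.

1133, 634, 399, 338, 271, 150 bp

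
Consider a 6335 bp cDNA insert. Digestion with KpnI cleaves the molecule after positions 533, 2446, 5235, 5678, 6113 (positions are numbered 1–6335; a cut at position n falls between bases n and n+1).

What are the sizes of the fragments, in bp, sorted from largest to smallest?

Linear molecule, 5 cuts → 6 fragments:
  533 − 0 = 533 bp
  2446 − 533 = 1913 bp
  5235 − 2446 = 2789 bp
  5678 − 5235 = 443 bp
  6113 − 5678 = 435 bp
  6335 − 6113 = 222 bp
Sorted largest to smallest: 2789, 1913, 533, 443, 435, 222 bp.

2789, 1913, 533, 443, 435, 222 bp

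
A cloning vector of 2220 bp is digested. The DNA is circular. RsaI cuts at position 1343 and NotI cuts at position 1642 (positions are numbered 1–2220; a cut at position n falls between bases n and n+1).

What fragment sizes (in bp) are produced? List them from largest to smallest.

Combined cut positions (sorted): 1343, 1642.
Circular molecule, 2 cuts → 2 fragments:
  1642 − 1343 = 299 bp
  wrap: 2220 − 1642 + 1343 = 1921 bp
Sorted largest to smallest: 1921, 299 bp.

1921, 299 bp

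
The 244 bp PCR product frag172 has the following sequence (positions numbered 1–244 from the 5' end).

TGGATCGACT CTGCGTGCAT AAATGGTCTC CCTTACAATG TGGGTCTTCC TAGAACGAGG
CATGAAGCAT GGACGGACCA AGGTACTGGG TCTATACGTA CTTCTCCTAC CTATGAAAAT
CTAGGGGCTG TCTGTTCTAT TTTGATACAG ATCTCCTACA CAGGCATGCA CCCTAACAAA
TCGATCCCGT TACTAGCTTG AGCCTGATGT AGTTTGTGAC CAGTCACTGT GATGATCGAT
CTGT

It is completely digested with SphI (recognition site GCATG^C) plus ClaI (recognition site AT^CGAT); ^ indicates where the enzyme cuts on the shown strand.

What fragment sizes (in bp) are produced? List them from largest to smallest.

The SphI site (GCATGC) starts at position 164.
SphI cuts after base 5 of each site (before the last base), so after position 168.
ClaI sites (ATCGAT) start at positions 180, 235.
ClaI cuts after base 2 of each site, so after positions 181, 236.
Combined cut positions: 168, 181, 236.
Linear molecule, 3 cuts → 4 fragments:
  1–168 → 168 bp
  169–181 → 13 bp
  182–236 → 55 bp
  237–244 → 8 bp
Sorted largest to smallest: 168, 55, 13, 8 bp.

168, 55, 13, 8 bp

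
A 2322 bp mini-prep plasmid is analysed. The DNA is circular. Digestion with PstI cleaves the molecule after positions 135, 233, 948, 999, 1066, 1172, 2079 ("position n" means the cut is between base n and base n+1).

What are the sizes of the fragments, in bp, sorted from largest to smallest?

Circular molecule, 7 cuts → 7 fragments:
  233 − 135 = 98 bp
  948 − 233 = 715 bp
  999 − 948 = 51 bp
  1066 − 999 = 67 bp
  1172 − 1066 = 106 bp
  2079 − 1172 = 907 bp
  wrap: 2322 − 2079 + 135 = 378 bp
Sorted largest to smallest: 907, 715, 378, 106, 98, 67, 51 bp.

907, 715, 378, 106, 98, 67, 51 bp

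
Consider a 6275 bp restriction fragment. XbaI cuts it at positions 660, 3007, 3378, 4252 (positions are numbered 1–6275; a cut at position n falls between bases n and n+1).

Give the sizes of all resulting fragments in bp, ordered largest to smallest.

Linear molecule, 4 cuts → 5 fragments:
  660 − 0 = 660 bp
  3007 − 660 = 2347 bp
  3378 − 3007 = 371 bp
  4252 − 3378 = 874 bp
  6275 − 4252 = 2023 bp
Sorted largest to smallest: 2347, 2023, 874, 660, 371 bp.

2347, 2023, 874, 660, 371 bp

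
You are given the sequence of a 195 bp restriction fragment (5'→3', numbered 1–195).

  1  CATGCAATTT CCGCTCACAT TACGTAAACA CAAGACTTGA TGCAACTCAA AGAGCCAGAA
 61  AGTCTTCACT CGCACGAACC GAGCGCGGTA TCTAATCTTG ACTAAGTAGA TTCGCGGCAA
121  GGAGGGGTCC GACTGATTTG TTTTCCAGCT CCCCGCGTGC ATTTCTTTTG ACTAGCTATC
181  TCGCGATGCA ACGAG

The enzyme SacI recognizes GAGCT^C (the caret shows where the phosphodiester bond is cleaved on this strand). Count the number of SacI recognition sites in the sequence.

No occurrence of GAGCTC is present in the sequence.
SacI does not cut: 0 sites.

0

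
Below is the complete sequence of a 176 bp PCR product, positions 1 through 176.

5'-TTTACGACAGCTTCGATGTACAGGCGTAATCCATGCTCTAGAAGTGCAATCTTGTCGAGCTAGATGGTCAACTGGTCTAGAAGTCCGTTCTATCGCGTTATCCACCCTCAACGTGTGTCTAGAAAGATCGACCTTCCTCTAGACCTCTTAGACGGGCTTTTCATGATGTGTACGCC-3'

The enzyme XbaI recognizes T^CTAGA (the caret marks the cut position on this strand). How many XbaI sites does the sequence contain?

TCTAGA occurs starting at positions 37, 76, 118, 138.
XbaI cuts at 4 sites.

4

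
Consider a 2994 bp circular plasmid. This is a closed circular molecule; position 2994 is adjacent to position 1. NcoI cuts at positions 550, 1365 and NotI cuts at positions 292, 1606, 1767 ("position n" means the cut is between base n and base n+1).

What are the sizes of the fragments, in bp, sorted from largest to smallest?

1519, 815, 258, 241, 161 bp

Combined cut positions (sorted): 292, 550, 1365, 1606, 1767.
Circular molecule, 5 cuts → 5 fragments:
  550 − 292 = 258 bp
  1365 − 550 = 815 bp
  1606 − 1365 = 241 bp
  1767 − 1606 = 161 bp
  wrap: 2994 − 1767 + 292 = 1519 bp
Sorted largest to smallest: 1519, 815, 258, 241, 161 bp.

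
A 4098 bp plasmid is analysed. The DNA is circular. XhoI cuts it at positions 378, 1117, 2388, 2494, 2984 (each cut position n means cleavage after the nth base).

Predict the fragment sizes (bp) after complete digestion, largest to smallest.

Circular molecule, 5 cuts → 5 fragments:
  1117 − 378 = 739 bp
  2388 − 1117 = 1271 bp
  2494 − 2388 = 106 bp
  2984 − 2494 = 490 bp
  wrap: 4098 − 2984 + 378 = 1492 bp
Sorted largest to smallest: 1492, 1271, 739, 490, 106 bp.

1492, 1271, 739, 490, 106 bp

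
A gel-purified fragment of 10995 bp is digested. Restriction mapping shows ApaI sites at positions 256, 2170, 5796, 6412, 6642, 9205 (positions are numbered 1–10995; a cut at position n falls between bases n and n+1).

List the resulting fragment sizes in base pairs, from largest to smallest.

Linear molecule, 6 cuts → 7 fragments:
  256 − 0 = 256 bp
  2170 − 256 = 1914 bp
  5796 − 2170 = 3626 bp
  6412 − 5796 = 616 bp
  6642 − 6412 = 230 bp
  9205 − 6642 = 2563 bp
  10995 − 9205 = 1790 bp
Sorted largest to smallest: 3626, 2563, 1914, 1790, 616, 256, 230 bp.

3626, 2563, 1914, 1790, 616, 256, 230 bp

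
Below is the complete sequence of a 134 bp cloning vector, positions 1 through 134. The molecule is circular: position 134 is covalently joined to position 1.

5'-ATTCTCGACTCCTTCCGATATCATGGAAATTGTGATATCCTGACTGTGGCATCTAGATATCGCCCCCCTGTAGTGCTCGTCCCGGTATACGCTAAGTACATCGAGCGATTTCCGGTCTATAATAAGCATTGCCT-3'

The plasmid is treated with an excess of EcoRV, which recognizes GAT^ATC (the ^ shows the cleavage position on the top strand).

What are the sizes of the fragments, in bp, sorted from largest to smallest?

95, 22, 17 bp

EcoRV sites (GATATC) start at positions 17, 34, 56.
EcoRV cuts after base 3 of each site, so after positions 19, 36, 58.
Circular molecule, 3 cuts → 3 fragments:
  20–36 → 17 bp
  37–58 → 22 bp
  59–134 then 1–19 → 76 + 19 = 95 bp
Sorted largest to smallest: 95, 22, 17 bp.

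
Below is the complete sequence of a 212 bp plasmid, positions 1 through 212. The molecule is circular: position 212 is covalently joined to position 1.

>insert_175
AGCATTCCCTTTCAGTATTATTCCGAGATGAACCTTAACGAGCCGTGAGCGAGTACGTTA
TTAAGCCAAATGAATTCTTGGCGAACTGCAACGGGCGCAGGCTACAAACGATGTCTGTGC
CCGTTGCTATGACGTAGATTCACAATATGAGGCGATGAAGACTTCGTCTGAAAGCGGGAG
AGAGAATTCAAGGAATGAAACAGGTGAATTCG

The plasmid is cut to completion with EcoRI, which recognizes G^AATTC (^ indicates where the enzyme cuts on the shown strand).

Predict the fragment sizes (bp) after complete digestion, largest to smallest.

112, 78, 22 bp

EcoRI sites (GAATTC) start at positions 72, 184, 206.
EcoRI cuts after the first base of each site, so after positions 72, 184, 206.
Circular molecule, 3 cuts → 3 fragments:
  73–184 → 112 bp
  185–206 → 22 bp
  207–212 then 1–72 → 6 + 72 = 78 bp
Sorted largest to smallest: 112, 78, 22 bp.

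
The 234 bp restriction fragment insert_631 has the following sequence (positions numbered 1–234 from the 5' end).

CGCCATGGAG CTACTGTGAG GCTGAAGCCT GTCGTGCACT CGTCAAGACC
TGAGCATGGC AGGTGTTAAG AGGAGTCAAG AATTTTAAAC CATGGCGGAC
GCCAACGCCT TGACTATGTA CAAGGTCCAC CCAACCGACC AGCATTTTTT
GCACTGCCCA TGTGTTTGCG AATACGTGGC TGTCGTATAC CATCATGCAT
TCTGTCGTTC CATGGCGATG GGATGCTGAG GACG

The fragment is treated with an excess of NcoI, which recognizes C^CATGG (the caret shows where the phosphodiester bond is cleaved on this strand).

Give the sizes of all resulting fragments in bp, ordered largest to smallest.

NcoI sites (CCATGG) start at positions 3, 90, 210.
NcoI cuts after the first base of each site, so after positions 3, 90, 210.
Linear molecule, 3 cuts → 4 fragments:
  1–3 → 3 bp
  4–90 → 87 bp
  91–210 → 120 bp
  211–234 → 24 bp
Sorted largest to smallest: 120, 87, 24, 3 bp.

120, 87, 24, 3 bp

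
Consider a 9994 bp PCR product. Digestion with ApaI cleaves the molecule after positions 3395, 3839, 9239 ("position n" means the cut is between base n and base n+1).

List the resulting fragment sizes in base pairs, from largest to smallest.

5400, 3395, 755, 444 bp

Linear molecule, 3 cuts → 4 fragments:
  3395 − 0 = 3395 bp
  3839 − 3395 = 444 bp
  9239 − 3839 = 5400 bp
  9994 − 9239 = 755 bp
Sorted largest to smallest: 5400, 3395, 755, 444 bp.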